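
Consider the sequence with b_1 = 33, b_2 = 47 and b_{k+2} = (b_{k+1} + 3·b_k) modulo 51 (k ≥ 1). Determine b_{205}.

Listing terms: b_1 = 33,  b_2 = 47,  b_3 = 44,  b_4 = 32,  b_5 = 11,  b_6 = 5,  b_7 = 38,  b_8 = 2,  b_9 = 14,  b_{10} = 20,  b_{11} = 11,  b_{12} = 20,  b_{13} = 2,  b_{14} = 11,  b_{15} = 17,  b_{16} = 50,  b_{17} = 50,  b_{18} = 47,  b_{19} = 44.
Since (b_{18}, b_{19}) = (b_2, b_3) = (47, 44) (two consecutive terms determine the rest), the sequence is eventually periodic: after a pre-period of length 1 it cycles with period 16.
For k ≥ 2, b_k depends only on (k - 2) mod 16. (205 - 2) mod 16 = 11, so b_{205} = b_{13} = 2.

2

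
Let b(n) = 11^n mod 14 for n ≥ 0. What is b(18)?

We have b(0) = 1; b(1) = 11; b(2) = 9; b(3) = 1.
Since b(3) = b(0) = 1, the sequence is periodic with period 3.
(18 - 0) mod 3 = 0, so b(18) = b(0) = 1.

1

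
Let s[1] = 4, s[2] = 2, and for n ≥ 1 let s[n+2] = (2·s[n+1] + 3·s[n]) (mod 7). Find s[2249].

We have s[1] = 4, s[2] = 2, s[3] = 2, s[4] = 3, s[5] = 5, s[6] = 5, s[7] = 4, s[8] = 2.
Since (s[7], s[8]) = (s[1], s[2]) = (4, 2) (two consecutive terms determine the rest), the sequence is periodic with period 6.
(2249 - 1) mod 6 = 4, so s[2249] = s[5] = 5.

5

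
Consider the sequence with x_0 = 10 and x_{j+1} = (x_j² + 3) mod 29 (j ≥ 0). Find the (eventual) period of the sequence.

5

We have x_0 = 10; x_1 = 16; x_2 = 27; x_3 = 7; x_4 = 23; x_5 = 10.
The sequence repeats with period 5.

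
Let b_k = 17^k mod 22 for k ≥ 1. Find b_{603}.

7

We have b_1 = 17, b_2 = 3, b_3 = 7, b_4 = 9, b_5 = 21, b_6 = 5, b_7 = 19, b_8 = 15, b_9 = 13, b_{10} = 1, b_{11} = 17.
The sequence repeats with period 10.
So b_{603} = b_{1 + ((603-1) mod 10)} = b_3 = 7.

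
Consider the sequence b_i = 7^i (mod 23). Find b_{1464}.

16

We have b_0 = 1, b_1 = 7, b_2 = 3, b_3 = 21, b_4 = 9, b_5 = 17, b_6 = 4, b_7 = 5, b_8 = 12, b_9 = 15, b_{10} = 13, b_{11} = 22, b_{12} = 16, b_{13} = 20, b_{14} = 2, b_{15} = 14, b_{16} = 6, b_{17} = 19, b_{18} = 18, b_{19} = 11, b_{20} = 8, b_{21} = 10, b_{22} = 1.
Since b_{22} = b_0 = 1, the sequence is periodic with period 22.
So b_{1464} = b_{0 + ((1464-0) mod 22)} = b_{12} = 16.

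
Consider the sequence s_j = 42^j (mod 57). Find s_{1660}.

s_0 = 1, s_1 = 42, s_2 = 54, s_3 = 45, s_4 = 9, s_5 = 36, s_6 = 30, s_7 = 6, s_8 = 24, s_9 = 39, s_{10} = 42.
Since s_{10} = s_1 = 42, the sequence is eventually periodic: after a pre-period of length 1 it cycles with period 9.
For j ≥ 1, s_j depends only on (j - 1) mod 9. (1660 - 1) mod 9 = 3, so s_{1660} = s_4 = 9.

9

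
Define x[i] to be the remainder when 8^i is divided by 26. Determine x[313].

Listing terms: x[0] = 1,  x[1] = 8,  x[2] = 12,  x[3] = 18,  x[4] = 14,  x[5] = 8.
Since x[5] = x[1] = 8, the sequence is eventually periodic: after a pre-period of length 1 it cycles with period 4.
For i ≥ 1, x[i] depends only on (i - 1) mod 4. (313 - 1) mod 4 = 0, so x[313] = x[1] = 8.

8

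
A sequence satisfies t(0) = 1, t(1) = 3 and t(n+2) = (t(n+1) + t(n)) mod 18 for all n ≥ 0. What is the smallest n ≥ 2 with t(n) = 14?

14

We have t(0) = 1, t(1) = 3, t(2) = 4, t(3) = 7, t(4) = 11, t(5) = 0, t(6) = 11, t(7) = 11, t(8) = 4, t(9) = 15, t(10) = 1, t(11) = 16, t(12) = 17, t(13) = 15, t(14) = 14, t(15) = 11, t(16) = 7, t(17) = 0, t(18) = 7, t(19) = 7, t(20) = 14, t(21) = 3, t(22) = 17, t(23) = 2, t(24) = 1, t(25) = 3.
The sequence repeats with period 24.
The value 14 first appears (with n ≥ 2) at t(14).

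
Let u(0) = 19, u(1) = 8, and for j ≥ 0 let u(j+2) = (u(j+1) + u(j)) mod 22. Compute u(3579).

u(0) = 19, u(1) = 8, u(2) = 5, u(3) = 13, u(4) = 18, u(5) = 9, u(6) = 5, u(7) = 14, u(8) = 19, u(9) = 11, u(10) = 8, u(11) = 19, u(12) = 5, u(13) = 2, u(14) = 7, u(15) = 9, u(16) = 16, u(17) = 3, u(18) = 19, u(19) = 0, u(20) = 19, u(21) = 19, u(22) = 16, u(23) = 13, u(24) = 7, u(25) = 20, u(26) = 5, u(27) = 3, u(28) = 8, u(29) = 11, u(30) = 19, u(31) = 8.
Since (u(30), u(31)) = (u(0), u(1)) = (19, 8) (two consecutive terms determine the rest), the sequence is periodic with period 30.
(3579 - 0) mod 30 = 9, so u(3579) = u(9) = 11.

11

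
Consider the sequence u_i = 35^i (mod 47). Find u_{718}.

Listing terms: u_0 = 1,  u_1 = 35,  u_2 = 3,  u_3 = 11,  u_4 = 9,  u_5 = 33,  u_6 = 27,  u_7 = 5,  u_8 = 34,  u_9 = 15,  u_{10} = 8,  u_{11} = 45,  u_{12} = 24,  u_{13} = 41,  u_{14} = 25,  u_{15} = 29,  u_{16} = 28,  u_{17} = 40,  u_{18} = 37,  u_{19} = 26,  u_{20} = 17,  u_{21} = 31,  u_{22} = 4,  u_{23} = 46,  u_{24} = 12,  u_{25} = 44,  u_{26} = 36,  u_{27} = 38,  u_{28} = 14,  u_{29} = 20,  u_{30} = 42,  u_{31} = 13,  u_{32} = 32,  u_{33} = 39,  u_{34} = 2,  u_{35} = 23,  u_{36} = 6,  u_{37} = 22,  u_{38} = 18,  u_{39} = 19,  u_{40} = 7,  u_{41} = 10,  u_{42} = 21,  u_{43} = 30,  u_{44} = 16,  u_{45} = 43,  u_{46} = 1.
Since u_{46} = u_0 = 1, the sequence is periodic with period 46.
(718 - 0) mod 46 = 28, so u_{718} = u_{28} = 14.

14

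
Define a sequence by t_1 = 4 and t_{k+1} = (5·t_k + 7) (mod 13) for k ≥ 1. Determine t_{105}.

Listing terms: t_1 = 4; t_2 = 1; t_3 = 12; t_4 = 2; t_5 = 4.
The sequence repeats with period 4.
(105 - 1) mod 4 = 0, so t_{105} = t_1 = 4.

4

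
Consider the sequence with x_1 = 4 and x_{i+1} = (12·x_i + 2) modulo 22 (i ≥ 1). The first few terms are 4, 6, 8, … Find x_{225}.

Listing terms: x_1 = 4, x_2 = 6, x_3 = 8, x_4 = 10, x_5 = 12, x_6 = 14, x_7 = 16, x_8 = 18, x_9 = 20, x_{10} = 0, x_{11} = 2, x_{12} = 4.
The sequence repeats with period 11.
So x_{225} = x_{1 + ((225-1) mod 11)} = x_5 = 12.

12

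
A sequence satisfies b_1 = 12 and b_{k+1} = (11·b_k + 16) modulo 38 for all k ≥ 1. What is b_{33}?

We have b_1 = 12; b_2 = 34; b_3 = 10; b_4 = 12.
Since b_4 = b_1 = 12, the sequence is periodic with period 3.
So b_{33} = b_{1 + ((33-1) mod 3)} = b_3 = 10.

10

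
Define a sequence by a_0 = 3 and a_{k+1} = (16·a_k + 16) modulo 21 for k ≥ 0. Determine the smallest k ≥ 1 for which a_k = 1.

1

a_0 = 3, a_1 = 1, a_2 = 11, a_3 = 3.
The sequence repeats with period 3.
The value 1 first appears (with k ≥ 1) at a_1.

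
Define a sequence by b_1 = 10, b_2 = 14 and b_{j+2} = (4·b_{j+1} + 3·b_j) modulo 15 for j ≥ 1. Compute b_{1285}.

Computing terms: b_1 = 10,  b_2 = 14,  b_3 = 11,  b_4 = 11,  b_5 = 2,  b_6 = 11,  b_7 = 5,  b_8 = 8,  b_9 = 2,  b_{10} = 2,  b_{11} = 14,  b_{12} = 2,  b_{13} = 5,  b_{14} = 11,  b_{15} = 14,  b_{16} = 14,  b_{17} = 8,  b_{18} = 14,  b_{19} = 5,  b_{20} = 2,  b_{21} = 8,  b_{22} = 8,  b_{23} = 11,  b_{24} = 8,  b_{25} = 5,  b_{26} = 14,  b_{27} = 11.
Since (b_{26}, b_{27}) = (b_2, b_3) = (14, 11) (two consecutive terms determine the rest), the sequence is eventually periodic: after a pre-period of length 1 it cycles with period 24.
For j ≥ 2, b_j depends only on (j - 2) mod 24. (1285 - 2) mod 24 = 11, so b_{1285} = b_{13} = 5.

5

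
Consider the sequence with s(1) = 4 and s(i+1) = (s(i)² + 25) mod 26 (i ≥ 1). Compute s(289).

8

We have s(1) = 4, s(2) = 15, s(3) = 16, s(4) = 21, s(5) = 24, s(6) = 3, s(7) = 8, s(8) = 11, s(9) = 16.
Since s(9) = s(3) = 16, the sequence is eventually periodic: after a pre-period of length 2 it cycles with period 6.
For i ≥ 3, s(i) depends only on (i - 3) mod 6. (289 - 3) mod 6 = 4, so s(289) = s(7) = 8.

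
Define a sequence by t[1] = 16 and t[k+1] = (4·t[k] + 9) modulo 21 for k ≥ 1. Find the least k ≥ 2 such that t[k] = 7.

We have t[1] = 16, t[2] = 10, t[3] = 7, t[4] = 16.
Since t[4] = t[1] = 16, the sequence is periodic with period 3.
The value 7 first appears (with k ≥ 2) at t[3].

3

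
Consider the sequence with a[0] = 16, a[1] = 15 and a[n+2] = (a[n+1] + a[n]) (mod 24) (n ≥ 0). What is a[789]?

6

Listing terms: a[0] = 16, a[1] = 15, a[2] = 7, a[3] = 22, a[4] = 5, a[5] = 3, a[6] = 8, a[7] = 11, a[8] = 19, a[9] = 6, a[10] = 1, a[11] = 7, a[12] = 8, a[13] = 15, a[14] = 23, a[15] = 14, a[16] = 13, a[17] = 3, a[18] = 16, a[19] = 19, a[20] = 11, a[21] = 6, a[22] = 17, a[23] = 23, a[24] = 16, a[25] = 15.
Since (a[24], a[25]) = (a[0], a[1]) = (16, 15) (two consecutive terms determine the rest), the sequence is periodic with period 24.
So a[789] = a[0 + ((789-0) mod 24)] = a[21] = 6.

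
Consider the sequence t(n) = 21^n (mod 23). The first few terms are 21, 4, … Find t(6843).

Listing terms: t(1) = 21; t(2) = 4; t(3) = 15; t(4) = 16; t(5) = 14; t(6) = 18; t(7) = 10; t(8) = 3; t(9) = 17; t(10) = 12; t(11) = 22; t(12) = 2; t(13) = 19; t(14) = 8; t(15) = 7; t(16) = 9; t(17) = 5; t(18) = 13; t(19) = 20; t(20) = 6; t(21) = 11; t(22) = 1; t(23) = 21.
Since t(23) = t(1) = 21, the sequence is periodic with period 22.
So t(6843) = t(1 + ((6843-1) mod 22)) = t(1) = 21.

21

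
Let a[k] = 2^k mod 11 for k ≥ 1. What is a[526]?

9

Computing terms: a[1] = 2, a[2] = 4, a[3] = 8, a[4] = 5, a[5] = 10, a[6] = 9, a[7] = 7, a[8] = 3, a[9] = 6, a[10] = 1, a[11] = 2.
The sequence repeats with period 10.
(526 - 1) mod 10 = 5, so a[526] = a[6] = 9.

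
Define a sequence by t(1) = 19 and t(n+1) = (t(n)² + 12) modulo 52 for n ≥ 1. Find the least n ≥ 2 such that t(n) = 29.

t(1) = 19,  t(2) = 9,  t(3) = 41,  t(4) = 29,  t(5) = 21,  t(6) = 37,  t(7) = 29.
Since t(7) = t(4) = 29, the sequence is eventually periodic: after a pre-period of length 3 it cycles with period 3.
The value 29 first appears (with n ≥ 2) at t(4).

4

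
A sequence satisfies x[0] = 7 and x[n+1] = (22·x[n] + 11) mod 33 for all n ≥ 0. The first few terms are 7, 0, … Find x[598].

Computing terms: x[0] = 7; x[1] = 0; x[2] = 11; x[3] = 22; x[4] = 0.
Since x[4] = x[1] = 0, the sequence is eventually periodic: after a pre-period of length 1 it cycles with period 3.
For n ≥ 1, x[n] depends only on (n - 1) mod 3. (598 - 1) mod 3 = 0, so x[598] = x[1] = 0.

0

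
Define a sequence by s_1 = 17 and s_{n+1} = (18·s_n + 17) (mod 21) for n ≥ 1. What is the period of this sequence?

3

Listing terms: s_1 = 17,  s_2 = 8,  s_3 = 14,  s_4 = 17.
Since s_4 = s_1 = 17, the sequence is periodic with period 3.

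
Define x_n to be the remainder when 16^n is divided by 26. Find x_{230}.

22

Computing terms: x_0 = 1,  x_1 = 16,  x_2 = 22,  x_3 = 14,  x_4 = 16.
Since x_4 = x_1 = 16, the sequence is eventually periodic: after a pre-period of length 1 it cycles with period 3.
For n ≥ 1, x_n depends only on (n - 1) mod 3. (230 - 1) mod 3 = 1, so x_{230} = x_2 = 22.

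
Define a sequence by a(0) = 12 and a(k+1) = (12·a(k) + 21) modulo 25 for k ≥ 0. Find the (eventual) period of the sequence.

20

Computing terms: a(0) = 12; a(1) = 15; a(2) = 1; a(3) = 8; a(4) = 17; a(5) = 0; a(6) = 21; a(7) = 23; a(8) = 22; a(9) = 10; a(10) = 16; a(11) = 13; a(12) = 2; a(13) = 20; a(14) = 11; a(15) = 3; a(16) = 7; a(17) = 5; a(18) = 6; a(19) = 18; a(20) = 12.
The sequence repeats with period 20.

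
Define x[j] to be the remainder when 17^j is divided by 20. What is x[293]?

17

Listing terms: x[1] = 17; x[2] = 9; x[3] = 13; x[4] = 1; x[5] = 17.
Since x[5] = x[1] = 17, the sequence is periodic with period 4.
So x[293] = x[1 + ((293-1) mod 4)] = x[1] = 17.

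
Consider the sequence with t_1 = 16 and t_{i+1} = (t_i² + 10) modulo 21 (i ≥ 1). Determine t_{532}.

5

Computing terms: t_1 = 16, t_2 = 14, t_3 = 17, t_4 = 5, t_5 = 14.
Since t_5 = t_2 = 14, the sequence is eventually periodic: after a pre-period of length 1 it cycles with period 3.
For i ≥ 2, t_i depends only on (i - 2) mod 3. (532 - 2) mod 3 = 2, so t_{532} = t_4 = 5.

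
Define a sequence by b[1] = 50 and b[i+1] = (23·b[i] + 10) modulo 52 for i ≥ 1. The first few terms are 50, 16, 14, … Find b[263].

2

Listing terms: b[1] = 50,  b[2] = 16,  b[3] = 14,  b[4] = 20,  b[5] = 2,  b[6] = 4,  b[7] = 50.
The sequence repeats with period 6.
So b[263] = b[1 + ((263-1) mod 6)] = b[5] = 2.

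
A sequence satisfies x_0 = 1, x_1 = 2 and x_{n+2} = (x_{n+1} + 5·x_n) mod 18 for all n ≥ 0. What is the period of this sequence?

Computing terms: x_0 = 1, x_1 = 2, x_2 = 7, x_3 = 17, x_4 = 16, x_5 = 11, x_6 = 1, x_7 = 2.
Since (x_6, x_7) = (x_0, x_1) = (1, 2) (two consecutive terms determine the rest), the sequence is periodic with period 6.

6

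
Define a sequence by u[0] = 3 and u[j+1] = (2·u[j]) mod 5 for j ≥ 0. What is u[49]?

Computing terms: u[0] = 3; u[1] = 1; u[2] = 2; u[3] = 4; u[4] = 3.
Since u[4] = u[0] = 3, the sequence is periodic with period 4.
So u[49] = u[0 + ((49-0) mod 4)] = u[1] = 1.

1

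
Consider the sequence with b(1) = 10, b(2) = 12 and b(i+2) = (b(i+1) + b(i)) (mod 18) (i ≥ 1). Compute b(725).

2

Computing terms: b(1) = 10, b(2) = 12, b(3) = 4, b(4) = 16, b(5) = 2, b(6) = 0, b(7) = 2, b(8) = 2, b(9) = 4, b(10) = 6, b(11) = 10, b(12) = 16, b(13) = 8, b(14) = 6, b(15) = 14, b(16) = 2, b(17) = 16, b(18) = 0, b(19) = 16, b(20) = 16, b(21) = 14, b(22) = 12, b(23) = 8, b(24) = 2, b(25) = 10, b(26) = 12.
Since (b(25), b(26)) = (b(1), b(2)) = (10, 12) (two consecutive terms determine the rest), the sequence is periodic with period 24.
(725 - 1) mod 24 = 4, so b(725) = b(5) = 2.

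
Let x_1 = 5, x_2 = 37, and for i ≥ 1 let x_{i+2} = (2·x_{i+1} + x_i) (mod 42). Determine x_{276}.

27

Listing terms: x_1 = 5,  x_2 = 37,  x_3 = 37,  x_4 = 27,  x_5 = 7,  x_6 = 41,  x_7 = 5,  x_8 = 9,  x_9 = 23,  x_{10} = 13,  x_{11} = 7,  x_{12} = 27,  x_{13} = 19,  x_{14} = 23,  x_{15} = 23,  x_{16} = 27,  x_{17} = 35,  x_{18} = 13,  x_{19} = 19,  x_{20} = 9,  x_{21} = 37,  x_{22} = 41,  x_{23} = 35,  x_{24} = 27,  x_{25} = 5,  x_{26} = 37.
Since (x_{25}, x_{26}) = (x_1, x_2) = (5, 37) (two consecutive terms determine the rest), the sequence is periodic with period 24.
So x_{276} = x_{1 + ((276-1) mod 24)} = x_{12} = 27.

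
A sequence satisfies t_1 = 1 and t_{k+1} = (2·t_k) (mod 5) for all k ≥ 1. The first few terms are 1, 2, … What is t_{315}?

Computing terms: t_1 = 1,  t_2 = 2,  t_3 = 4,  t_4 = 3,  t_5 = 1.
Since t_5 = t_1 = 1, the sequence is periodic with period 4.
(315 - 1) mod 4 = 2, so t_{315} = t_3 = 4.

4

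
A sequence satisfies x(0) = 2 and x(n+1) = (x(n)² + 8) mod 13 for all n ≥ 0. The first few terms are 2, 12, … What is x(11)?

x(0) = 2, x(1) = 12, x(2) = 9, x(3) = 11, x(4) = 12.
Since x(4) = x(1) = 12, the sequence is eventually periodic: after a pre-period of length 1 it cycles with period 3.
For n ≥ 1, x(n) depends only on (n - 1) mod 3. (11 - 1) mod 3 = 1, so x(11) = x(2) = 9.

9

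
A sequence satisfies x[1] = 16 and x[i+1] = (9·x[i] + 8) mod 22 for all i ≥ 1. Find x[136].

Computing terms: x[1] = 16; x[2] = 20; x[3] = 12; x[4] = 6; x[5] = 18; x[6] = 16.
Since x[6] = x[1] = 16, the sequence is periodic with period 5.
(136 - 1) mod 5 = 0, so x[136] = x[1] = 16.

16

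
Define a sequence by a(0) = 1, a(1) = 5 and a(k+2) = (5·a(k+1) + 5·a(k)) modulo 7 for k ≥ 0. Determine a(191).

Listing terms: a(0) = 1,  a(1) = 5,  a(2) = 2,  a(3) = 0,  a(4) = 3,  a(5) = 1,  a(6) = 6,  a(7) = 0,  a(8) = 2,  a(9) = 3,  a(10) = 4,  a(11) = 0,  a(12) = 6,  a(13) = 2,  a(14) = 5,  a(15) = 0,  a(16) = 4,  a(17) = 6,  a(18) = 1,  a(19) = 0,  a(20) = 5,  a(21) = 4,  a(22) = 3,  a(23) = 0,  a(24) = 1,  a(25) = 5.
Since (a(24), a(25)) = (a(0), a(1)) = (1, 5) (two consecutive terms determine the rest), the sequence is periodic with period 24.
(191 - 0) mod 24 = 23, so a(191) = a(23) = 0.

0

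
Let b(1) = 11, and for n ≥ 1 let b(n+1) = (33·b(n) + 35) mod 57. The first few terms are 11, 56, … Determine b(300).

We have b(1) = 11, b(2) = 56, b(3) = 2, b(4) = 44, b(5) = 5, b(6) = 29, b(7) = 23, b(8) = 53, b(9) = 17, b(10) = 26, b(11) = 38, b(12) = 35, b(13) = 50, b(14) = 32, b(15) = 8, b(16) = 14, b(17) = 41, b(18) = 20, b(19) = 11.
Since b(19) = b(1) = 11, the sequence is periodic with period 18.
(300 - 1) mod 18 = 11, so b(300) = b(12) = 35.

35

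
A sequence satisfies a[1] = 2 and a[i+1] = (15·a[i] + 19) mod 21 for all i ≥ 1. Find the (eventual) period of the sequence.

a[1] = 2; a[2] = 7; a[3] = 19; a[4] = 10; a[5] = 1; a[6] = 13; a[7] = 4; a[8] = 16; a[9] = 7.
Since a[9] = a[2] = 7, the sequence is eventually periodic: after a pre-period of length 1 it cycles with period 7.

7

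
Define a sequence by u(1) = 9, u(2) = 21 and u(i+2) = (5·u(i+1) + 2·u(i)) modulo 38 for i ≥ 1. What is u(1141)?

Computing terms: u(1) = 9, u(2) = 21, u(3) = 9, u(4) = 11, u(5) = 35, u(6) = 7, u(7) = 29, u(8) = 7, u(9) = 17, u(10) = 23, u(11) = 35, u(12) = 31, u(13) = 35, u(14) = 9, u(15) = 1, u(16) = 23, u(17) = 3, u(18) = 23, u(19) = 7, u(20) = 5, u(21) = 1, u(22) = 15, u(23) = 1, u(24) = 35, u(25) = 25, u(26) = 5, u(27) = 37, u(28) = 5, u(29) = 23, u(30) = 11, u(31) = 25, u(32) = 33, u(33) = 25, u(34) = 1, u(35) = 17, u(36) = 11, u(37) = 13, u(38) = 11, u(39) = 5, u(40) = 9, u(41) = 17, u(42) = 27, u(43) = 17, u(44) = 25, u(45) = 7, u(46) = 9, u(47) = 21.
The sequence repeats with period 45.
(1141 - 1) mod 45 = 15, so u(1141) = u(16) = 23.

23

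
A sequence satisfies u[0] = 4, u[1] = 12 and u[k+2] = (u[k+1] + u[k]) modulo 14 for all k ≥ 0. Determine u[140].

u[0] = 4; u[1] = 12; u[2] = 2; u[3] = 0; u[4] = 2; u[5] = 2; u[6] = 4; u[7] = 6; u[8] = 10; u[9] = 2; u[10] = 12; u[11] = 0; u[12] = 12; u[13] = 12; u[14] = 10; u[15] = 8; u[16] = 4; u[17] = 12.
Since (u[16], u[17]) = (u[0], u[1]) = (4, 12) (two consecutive terms determine the rest), the sequence is periodic with period 16.
So u[140] = u[0 + ((140-0) mod 16)] = u[12] = 12.

12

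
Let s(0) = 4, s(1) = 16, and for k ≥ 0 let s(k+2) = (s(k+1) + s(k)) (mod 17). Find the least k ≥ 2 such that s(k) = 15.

We have s(0) = 4; s(1) = 16; s(2) = 3; s(3) = 2; s(4) = 5; s(5) = 7; s(6) = 12; s(7) = 2; s(8) = 14; s(9) = 16; s(10) = 13; s(11) = 12; s(12) = 8; s(13) = 3; s(14) = 11; s(15) = 14; s(16) = 8; s(17) = 5; s(18) = 13; s(19) = 1; s(20) = 14; s(21) = 15; s(22) = 12; s(23) = 10; s(24) = 5; s(25) = 15; s(26) = 3; s(27) = 1; s(28) = 4; s(29) = 5; s(30) = 9; s(31) = 14; s(32) = 6; s(33) = 3; s(34) = 9; s(35) = 12; s(36) = 4; s(37) = 16.
Since (s(36), s(37)) = (s(0), s(1)) = (4, 16) (two consecutive terms determine the rest), the sequence is periodic with period 36.
The value 15 first appears (with k ≥ 2) at s(21).

21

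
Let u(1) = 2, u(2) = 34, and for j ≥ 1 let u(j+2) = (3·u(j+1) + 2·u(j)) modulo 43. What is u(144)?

42

u(1) = 2, u(2) = 34, u(3) = 20, u(4) = 42, u(5) = 37, u(6) = 23, u(7) = 14, u(8) = 2, u(9) = 34.
Since (u(8), u(9)) = (u(1), u(2)) = (2, 34) (two consecutive terms determine the rest), the sequence is periodic with period 7.
(144 - 1) mod 7 = 3, so u(144) = u(4) = 42.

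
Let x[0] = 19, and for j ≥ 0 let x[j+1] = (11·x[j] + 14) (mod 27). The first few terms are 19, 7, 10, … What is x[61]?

7

x[0] = 19; x[1] = 7; x[2] = 10; x[3] = 16; x[4] = 1; x[5] = 25; x[6] = 19.
Since x[6] = x[0] = 19, the sequence is periodic with period 6.
So x[61] = x[0 + ((61-0) mod 6)] = x[1] = 7.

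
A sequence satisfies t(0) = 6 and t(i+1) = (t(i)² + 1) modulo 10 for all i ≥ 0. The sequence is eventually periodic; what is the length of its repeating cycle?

We have t(0) = 6,  t(1) = 7,  t(2) = 0,  t(3) = 1,  t(4) = 2,  t(5) = 5,  t(6) = 6.
The sequence repeats with period 6.

6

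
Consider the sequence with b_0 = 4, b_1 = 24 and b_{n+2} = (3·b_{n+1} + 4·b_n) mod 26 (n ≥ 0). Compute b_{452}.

b_0 = 4; b_1 = 24; b_2 = 10; b_3 = 22; b_4 = 2; b_5 = 16; b_6 = 4; b_7 = 24.
Since (b_6, b_7) = (b_0, b_1) = (4, 24) (two consecutive terms determine the rest), the sequence is periodic with period 6.
(452 - 0) mod 6 = 2, so b_{452} = b_2 = 10.

10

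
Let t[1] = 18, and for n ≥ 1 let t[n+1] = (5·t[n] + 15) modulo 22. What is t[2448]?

1

t[1] = 18, t[2] = 17, t[3] = 12, t[4] = 9, t[5] = 16, t[6] = 7, t[7] = 6, t[8] = 1, t[9] = 20, t[10] = 5, t[11] = 18.
The sequence repeats with period 10.
(2448 - 1) mod 10 = 7, so t[2448] = t[8] = 1.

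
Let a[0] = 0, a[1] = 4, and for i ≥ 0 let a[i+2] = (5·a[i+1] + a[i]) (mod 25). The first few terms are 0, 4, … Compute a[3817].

4

a[0] = 0, a[1] = 4, a[2] = 20, a[3] = 4, a[4] = 15, a[5] = 4, a[6] = 10, a[7] = 4, a[8] = 5, a[9] = 4, a[10] = 0, a[11] = 4.
Since (a[10], a[11]) = (a[0], a[1]) = (0, 4) (two consecutive terms determine the rest), the sequence is periodic with period 10.
(3817 - 0) mod 10 = 7, so a[3817] = a[7] = 4.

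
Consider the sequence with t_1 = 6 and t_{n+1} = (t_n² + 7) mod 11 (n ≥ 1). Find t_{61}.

Listing terms: t_1 = 6, t_2 = 10, t_3 = 8, t_4 = 5, t_5 = 10.
Since t_5 = t_2 = 10, the sequence is eventually periodic: after a pre-period of length 1 it cycles with period 3.
For n ≥ 2, t_n depends only on (n - 2) mod 3. (61 - 2) mod 3 = 2, so t_{61} = t_4 = 5.

5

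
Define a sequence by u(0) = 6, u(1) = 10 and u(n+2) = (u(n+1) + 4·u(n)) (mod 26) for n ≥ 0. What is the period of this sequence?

12

We have u(0) = 6, u(1) = 10, u(2) = 8, u(3) = 22, u(4) = 2, u(5) = 12, u(6) = 20, u(7) = 16, u(8) = 18, u(9) = 4, u(10) = 24, u(11) = 14, u(12) = 6, u(13) = 10.
The sequence repeats with period 12.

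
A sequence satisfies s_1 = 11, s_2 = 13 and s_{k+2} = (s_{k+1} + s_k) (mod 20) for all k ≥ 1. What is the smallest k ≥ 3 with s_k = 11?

13

Listing terms: s_1 = 11, s_2 = 13, s_3 = 4, s_4 = 17, s_5 = 1, s_6 = 18, s_7 = 19, s_8 = 17, s_9 = 16, s_{10} = 13, s_{11} = 9, s_{12} = 2, s_{13} = 11, s_{14} = 13.
Since (s_{13}, s_{14}) = (s_1, s_2) = (11, 13) (two consecutive terms determine the rest), the sequence is periodic with period 12.
The value 11 next appears (with k ≥ 3) at s_{13}.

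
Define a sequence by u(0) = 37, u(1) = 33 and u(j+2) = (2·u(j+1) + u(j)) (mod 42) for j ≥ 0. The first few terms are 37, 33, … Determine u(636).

23

Listing terms: u(0) = 37; u(1) = 33; u(2) = 19; u(3) = 29; u(4) = 35; u(5) = 15; u(6) = 23; u(7) = 19; u(8) = 19; u(9) = 15; u(10) = 7; u(11) = 29; u(12) = 23; u(13) = 33; u(14) = 5; u(15) = 1; u(16) = 7; u(17) = 15; u(18) = 37; u(19) = 5; u(20) = 5; u(21) = 15; u(22) = 35; u(23) = 1; u(24) = 37; u(25) = 33.
The sequence repeats with period 24.
(636 - 0) mod 24 = 12, so u(636) = u(12) = 23.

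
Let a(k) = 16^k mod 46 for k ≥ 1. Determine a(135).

Computing terms: a(1) = 16, a(2) = 26, a(3) = 2, a(4) = 32, a(5) = 6, a(6) = 4, a(7) = 18, a(8) = 12, a(9) = 8, a(10) = 36, a(11) = 24, a(12) = 16.
The sequence repeats with period 11.
(135 - 1) mod 11 = 2, so a(135) = a(3) = 2.

2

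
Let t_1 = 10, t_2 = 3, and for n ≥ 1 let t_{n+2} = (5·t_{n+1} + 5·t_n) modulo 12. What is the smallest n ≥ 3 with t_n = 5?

We have t_1 = 10, t_2 = 3, t_3 = 5, t_4 = 4, t_5 = 9, t_6 = 5, t_7 = 10, t_8 = 3.
The sequence repeats with period 6.
The value 5 first appears (with n ≥ 3) at t_3.

3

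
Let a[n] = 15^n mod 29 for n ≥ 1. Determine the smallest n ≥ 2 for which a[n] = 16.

24

Computing terms: a[1] = 15, a[2] = 22, a[3] = 11, a[4] = 20, a[5] = 10, a[6] = 5, a[7] = 17, a[8] = 23, a[9] = 26, a[10] = 13, a[11] = 21, a[12] = 25, a[13] = 27, a[14] = 28, a[15] = 14, a[16] = 7, a[17] = 18, a[18] = 9, a[19] = 19, a[20] = 24, a[21] = 12, a[22] = 6, a[23] = 3, a[24] = 16, a[25] = 8, a[26] = 4, a[27] = 2, a[28] = 1, a[29] = 15.
The sequence repeats with period 28.
The value 16 first appears (with n ≥ 2) at a[24].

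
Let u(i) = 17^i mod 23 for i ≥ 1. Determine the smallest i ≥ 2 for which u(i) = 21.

Listing terms: u(1) = 17,  u(2) = 13,  u(3) = 14,  u(4) = 8,  u(5) = 21,  u(6) = 12,  u(7) = 20,  u(8) = 18,  u(9) = 7,  u(10) = 4,  u(11) = 22,  u(12) = 6,  u(13) = 10,  u(14) = 9,  u(15) = 15,  u(16) = 2,  u(17) = 11,  u(18) = 3,  u(19) = 5,  u(20) = 16,  u(21) = 19,  u(22) = 1,  u(23) = 17.
Since u(23) = u(1) = 17, the sequence is periodic with period 22.
The value 21 first appears (with i ≥ 2) at u(5).

5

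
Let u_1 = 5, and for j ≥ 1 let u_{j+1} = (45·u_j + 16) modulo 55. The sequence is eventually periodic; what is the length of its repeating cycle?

u_1 = 5,  u_2 = 21,  u_3 = 26,  u_4 = 31,  u_5 = 36,  u_6 = 41,  u_7 = 46,  u_8 = 51,  u_9 = 1,  u_{10} = 6,  u_{11} = 11,  u_{12} = 16,  u_{13} = 21.
Since u_{13} = u_2 = 21, the sequence is eventually periodic: after a pre-period of length 1 it cycles with period 11.

11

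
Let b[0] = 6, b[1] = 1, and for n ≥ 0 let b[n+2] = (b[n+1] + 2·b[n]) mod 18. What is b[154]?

We have b[0] = 6, b[1] = 1, b[2] = 13, b[3] = 15, b[4] = 5, b[5] = 17, b[6] = 9, b[7] = 7, b[8] = 7, b[9] = 3, b[10] = 17, b[11] = 5, b[12] = 3, b[13] = 13, b[14] = 1, b[15] = 9, b[16] = 11, b[17] = 11, b[18] = 15, b[19] = 1, b[20] = 13.
Since (b[19], b[20]) = (b[1], b[2]) = (1, 13) (two consecutive terms determine the rest), the sequence is eventually periodic: after a pre-period of length 1 it cycles with period 18.
For n ≥ 1, b[n] depends only on (n - 1) mod 18. (154 - 1) mod 18 = 9, so b[154] = b[10] = 17.

17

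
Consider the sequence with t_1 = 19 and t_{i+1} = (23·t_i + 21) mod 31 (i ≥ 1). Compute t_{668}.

t_1 = 19; t_2 = 24; t_3 = 15; t_4 = 25; t_5 = 7; t_6 = 27; t_7 = 22; t_8 = 0; t_9 = 21; t_{10} = 8; t_{11} = 19.
Since t_{11} = t_1 = 19, the sequence is periodic with period 10.
(668 - 1) mod 10 = 7, so t_{668} = t_8 = 0.

0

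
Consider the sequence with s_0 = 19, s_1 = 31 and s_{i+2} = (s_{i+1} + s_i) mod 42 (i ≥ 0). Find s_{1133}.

26

Listing terms: s_0 = 19, s_1 = 31, s_2 = 8, s_3 = 39, s_4 = 5, s_5 = 2, s_6 = 7, s_7 = 9, s_8 = 16, s_9 = 25, s_{10} = 41, s_{11} = 24, s_{12} = 23, s_{13} = 5, s_{14} = 28, s_{15} = 33, s_{16} = 19, s_{17} = 10, s_{18} = 29, s_{19} = 39, s_{20} = 26, s_{21} = 23, s_{22} = 7, s_{23} = 30, s_{24} = 37, s_{25} = 25, s_{26} = 20, s_{27} = 3, s_{28} = 23, s_{29} = 26, s_{30} = 7, s_{31} = 33, s_{32} = 40, s_{33} = 31, s_{34} = 29, s_{35} = 18, s_{36} = 5, s_{37} = 23, s_{38} = 28, s_{39} = 9, s_{40} = 37, s_{41} = 4, s_{42} = 41, s_{43} = 3, s_{44} = 2, s_{45} = 5, s_{46} = 7, s_{47} = 12, s_{48} = 19, s_{49} = 31.
Since (s_{48}, s_{49}) = (s_0, s_1) = (19, 31) (two consecutive terms determine the rest), the sequence is periodic with period 48.
So s_{1133} = s_{0 + ((1133-0) mod 48)} = s_{29} = 26.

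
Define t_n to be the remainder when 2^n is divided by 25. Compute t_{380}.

1

Computing terms: t_1 = 2, t_2 = 4, t_3 = 8, t_4 = 16, t_5 = 7, t_6 = 14, t_7 = 3, t_8 = 6, t_9 = 12, t_{10} = 24, t_{11} = 23, t_{12} = 21, t_{13} = 17, t_{14} = 9, t_{15} = 18, t_{16} = 11, t_{17} = 22, t_{18} = 19, t_{19} = 13, t_{20} = 1, t_{21} = 2.
The sequence repeats with period 20.
(380 - 1) mod 20 = 19, so t_{380} = t_{20} = 1.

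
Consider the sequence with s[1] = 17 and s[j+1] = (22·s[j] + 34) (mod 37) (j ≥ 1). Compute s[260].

Listing terms: s[1] = 17, s[2] = 1, s[3] = 19, s[4] = 8, s[5] = 25, s[6] = 29, s[7] = 6, s[8] = 18, s[9] = 23, s[10] = 22, s[11] = 0, s[12] = 34, s[13] = 5, s[14] = 33, s[15] = 20, s[16] = 30, s[17] = 28, s[18] = 21, s[19] = 15, s[20] = 31, s[21] = 13, s[22] = 24, s[23] = 7, s[24] = 3, s[25] = 26, s[26] = 14, s[27] = 9, s[28] = 10, s[29] = 32, s[30] = 35, s[31] = 27, s[32] = 36, s[33] = 12, s[34] = 2, s[35] = 4, s[36] = 11, s[37] = 17.
Since s[37] = s[1] = 17, the sequence is periodic with period 36.
So s[260] = s[1 + ((260-1) mod 36)] = s[8] = 18.

18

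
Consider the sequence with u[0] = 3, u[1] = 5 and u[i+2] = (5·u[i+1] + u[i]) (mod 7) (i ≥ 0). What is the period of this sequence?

6

Listing terms: u[0] = 3,  u[1] = 5,  u[2] = 0,  u[3] = 5,  u[4] = 4,  u[5] = 4,  u[6] = 3,  u[7] = 5.
The sequence repeats with period 6.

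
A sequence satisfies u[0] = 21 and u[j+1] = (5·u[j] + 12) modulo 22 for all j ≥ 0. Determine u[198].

Listing terms: u[0] = 21,  u[1] = 7,  u[2] = 3,  u[3] = 5,  u[4] = 15,  u[5] = 21.
Since u[5] = u[0] = 21, the sequence is periodic with period 5.
So u[198] = u[0 + ((198-0) mod 5)] = u[3] = 5.

5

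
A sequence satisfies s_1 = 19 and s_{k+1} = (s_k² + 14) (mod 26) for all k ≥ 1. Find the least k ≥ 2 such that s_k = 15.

Computing terms: s_1 = 19,  s_2 = 11,  s_3 = 5,  s_4 = 13,  s_5 = 1,  s_6 = 15,  s_7 = 5.
Since s_7 = s_3 = 5, the sequence is eventually periodic: after a pre-period of length 2 it cycles with period 4.
The value 15 first appears (with k ≥ 2) at s_6.

6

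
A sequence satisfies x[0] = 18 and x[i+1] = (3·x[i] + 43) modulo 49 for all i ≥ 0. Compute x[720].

We have x[0] = 18, x[1] = 48, x[2] = 40, x[3] = 16, x[4] = 42, x[5] = 22, x[6] = 11, x[7] = 27, x[8] = 26, x[9] = 23, x[10] = 14, x[11] = 36, x[12] = 4, x[13] = 6, x[14] = 12, x[15] = 30, x[16] = 35, x[17] = 1, x[18] = 46, x[19] = 34, x[20] = 47, x[21] = 37, x[22] = 7, x[23] = 15, x[24] = 39, x[25] = 13, x[26] = 33, x[27] = 44, x[28] = 28, x[29] = 29, x[30] = 32, x[31] = 41, x[32] = 19, x[33] = 2, x[34] = 0, x[35] = 43, x[36] = 25, x[37] = 20, x[38] = 5, x[39] = 9, x[40] = 21, x[41] = 8, x[42] = 18.
Since x[42] = x[0] = 18, the sequence is periodic with period 42.
So x[720] = x[0 + ((720-0) mod 42)] = x[6] = 11.

11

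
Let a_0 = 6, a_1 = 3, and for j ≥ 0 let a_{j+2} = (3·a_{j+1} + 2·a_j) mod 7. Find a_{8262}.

Listing terms: a_0 = 6; a_1 = 3; a_2 = 0; a_3 = 6; a_4 = 4; a_5 = 3; a_6 = 3; a_7 = 1; a_8 = 2; a_9 = 1; a_{10} = 0; a_{11} = 2; a_{12} = 6; a_{13} = 1; a_{14} = 1; a_{15} = 5; a_{16} = 3; a_{17} = 5; a_{18} = 0; a_{19} = 3; a_{20} = 2; a_{21} = 5; a_{22} = 5; a_{23} = 4; a_{24} = 1; a_{25} = 4; a_{26} = 0; a_{27} = 1; a_{28} = 3; a_{29} = 4; a_{30} = 4; a_{31} = 6; a_{32} = 5; a_{33} = 6; a_{34} = 0; a_{35} = 5; a_{36} = 1; a_{37} = 6; a_{38} = 6; a_{39} = 2; a_{40} = 4; a_{41} = 2; a_{42} = 0; a_{43} = 4; a_{44} = 5; a_{45} = 2; a_{46} = 2; a_{47} = 3; a_{48} = 6; a_{49} = 3.
The sequence repeats with period 48.
So a_{8262} = a_{0 + ((8262-0) mod 48)} = a_6 = 3.

3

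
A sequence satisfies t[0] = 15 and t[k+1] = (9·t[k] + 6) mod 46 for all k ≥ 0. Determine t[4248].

33

t[0] = 15,  t[1] = 3,  t[2] = 33,  t[3] = 27,  t[4] = 19,  t[5] = 39,  t[6] = 35,  t[7] = 45,  t[8] = 43,  t[9] = 25,  t[10] = 1,  t[11] = 15.
The sequence repeats with period 11.
So t[4248] = t[0 + ((4248-0) mod 11)] = t[2] = 33.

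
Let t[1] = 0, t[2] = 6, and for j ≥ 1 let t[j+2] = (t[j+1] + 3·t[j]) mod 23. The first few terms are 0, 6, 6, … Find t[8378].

7

Listing terms: t[1] = 0,  t[2] = 6,  t[3] = 6,  t[4] = 1,  t[5] = 19,  t[6] = 22,  t[7] = 10,  t[8] = 7,  t[9] = 14,  t[10] = 12,  t[11] = 8,  t[12] = 21,  t[13] = 22,  t[14] = 16,  t[15] = 13,  t[16] = 15,  t[17] = 8,  t[18] = 7,  t[19] = 8,  t[20] = 6,  t[21] = 7,  t[22] = 2,  t[23] = 0,  t[24] = 6.
The sequence repeats with period 22.
(8378 - 1) mod 22 = 17, so t[8378] = t[18] = 7.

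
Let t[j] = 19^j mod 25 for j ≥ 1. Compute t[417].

14

t[1] = 19,  t[2] = 11,  t[3] = 9,  t[4] = 21,  t[5] = 24,  t[6] = 6,  t[7] = 14,  t[8] = 16,  t[9] = 4,  t[10] = 1,  t[11] = 19.
Since t[11] = t[1] = 19, the sequence is periodic with period 10.
(417 - 1) mod 10 = 6, so t[417] = t[7] = 14.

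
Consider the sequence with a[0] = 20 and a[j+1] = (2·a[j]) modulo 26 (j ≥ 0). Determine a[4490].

2

a[0] = 20; a[1] = 14; a[2] = 2; a[3] = 4; a[4] = 8; a[5] = 16; a[6] = 6; a[7] = 12; a[8] = 24; a[9] = 22; a[10] = 18; a[11] = 10; a[12] = 20.
The sequence repeats with period 12.
(4490 - 0) mod 12 = 2, so a[4490] = a[2] = 2.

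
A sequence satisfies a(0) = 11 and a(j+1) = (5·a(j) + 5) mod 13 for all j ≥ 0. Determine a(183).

9

We have a(0) = 11, a(1) = 8, a(2) = 6, a(3) = 9, a(4) = 11.
The sequence repeats with period 4.
So a(183) = a(0 + ((183-0) mod 4)) = a(3) = 9.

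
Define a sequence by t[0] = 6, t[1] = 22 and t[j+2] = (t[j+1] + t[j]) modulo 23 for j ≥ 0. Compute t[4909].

10

We have t[0] = 6, t[1] = 22, t[2] = 5, t[3] = 4, t[4] = 9, t[5] = 13, t[6] = 22, t[7] = 12, t[8] = 11, t[9] = 0, t[10] = 11, t[11] = 11, t[12] = 22, t[13] = 10, t[14] = 9, t[15] = 19, t[16] = 5, t[17] = 1, t[18] = 6, t[19] = 7, t[20] = 13, t[21] = 20, t[22] = 10, t[23] = 7, t[24] = 17, t[25] = 1, t[26] = 18, t[27] = 19, t[28] = 14, t[29] = 10, t[30] = 1, t[31] = 11, t[32] = 12, t[33] = 0, t[34] = 12, t[35] = 12, t[36] = 1, t[37] = 13, t[38] = 14, t[39] = 4, t[40] = 18, t[41] = 22, t[42] = 17, t[43] = 16, t[44] = 10, t[45] = 3, t[46] = 13, t[47] = 16, t[48] = 6, t[49] = 22.
The sequence repeats with period 48.
(4909 - 0) mod 48 = 13, so t[4909] = t[13] = 10.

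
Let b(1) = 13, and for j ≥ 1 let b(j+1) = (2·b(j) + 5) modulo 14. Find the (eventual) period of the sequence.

Listing terms: b(1) = 13,  b(2) = 3,  b(3) = 11,  b(4) = 13.
The sequence repeats with period 3.

3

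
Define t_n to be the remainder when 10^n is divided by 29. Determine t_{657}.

t_1 = 10; t_2 = 13; t_3 = 14; t_4 = 24; t_5 = 8; t_6 = 22; t_7 = 17; t_8 = 25; t_9 = 18; t_{10} = 6; t_{11} = 2; t_{12} = 20; t_{13} = 26; t_{14} = 28; t_{15} = 19; t_{16} = 16; t_{17} = 15; t_{18} = 5; t_{19} = 21; t_{20} = 7; t_{21} = 12; t_{22} = 4; t_{23} = 11; t_{24} = 23; t_{25} = 27; t_{26} = 9; t_{27} = 3; t_{28} = 1; t_{29} = 10.
The sequence repeats with period 28.
(657 - 1) mod 28 = 12, so t_{657} = t_{13} = 26.

26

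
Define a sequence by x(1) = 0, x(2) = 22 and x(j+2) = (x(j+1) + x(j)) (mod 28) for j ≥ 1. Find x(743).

22

We have x(1) = 0, x(2) = 22, x(3) = 22, x(4) = 16, x(5) = 10, x(6) = 26, x(7) = 8, x(8) = 6, x(9) = 14, x(10) = 20, x(11) = 6, x(12) = 26, x(13) = 4, x(14) = 2, x(15) = 6, x(16) = 8, x(17) = 14, x(18) = 22, x(19) = 8, x(20) = 2, x(21) = 10, x(22) = 12, x(23) = 22, x(24) = 6, x(25) = 0, x(26) = 6, x(27) = 6, x(28) = 12, x(29) = 18, x(30) = 2, x(31) = 20, x(32) = 22, x(33) = 14, x(34) = 8, x(35) = 22, x(36) = 2, x(37) = 24, x(38) = 26, x(39) = 22, x(40) = 20, x(41) = 14, x(42) = 6, x(43) = 20, x(44) = 26, x(45) = 18, x(46) = 16, x(47) = 6, x(48) = 22, x(49) = 0, x(50) = 22.
The sequence repeats with period 48.
(743 - 1) mod 48 = 22, so x(743) = x(23) = 22.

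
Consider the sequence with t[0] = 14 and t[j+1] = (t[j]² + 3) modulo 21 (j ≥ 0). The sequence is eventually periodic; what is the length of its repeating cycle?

t[0] = 14,  t[1] = 10,  t[2] = 19,  t[3] = 7,  t[4] = 10.
Since t[4] = t[1] = 10, the sequence is eventually periodic: after a pre-period of length 1 it cycles with period 3.

3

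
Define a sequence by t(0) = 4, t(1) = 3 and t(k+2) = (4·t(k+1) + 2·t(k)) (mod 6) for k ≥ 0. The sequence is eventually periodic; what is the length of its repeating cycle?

We have t(0) = 4; t(1) = 3; t(2) = 2; t(3) = 2; t(4) = 0; t(5) = 4; t(6) = 4; t(7) = 0; t(8) = 2; t(9) = 2.
Since (t(8), t(9)) = (t(2), t(3)) = (2, 2) (two consecutive terms determine the rest), the sequence is eventually periodic: after a pre-period of length 2 it cycles with period 6.

6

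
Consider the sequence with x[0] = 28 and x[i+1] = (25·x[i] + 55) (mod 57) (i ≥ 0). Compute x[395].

24

Computing terms: x[0] = 28, x[1] = 14, x[2] = 6, x[3] = 34, x[4] = 50, x[5] = 51, x[6] = 19, x[7] = 17, x[8] = 24, x[9] = 28.
Since x[9] = x[0] = 28, the sequence is periodic with period 9.
(395 - 0) mod 9 = 8, so x[395] = x[8] = 24.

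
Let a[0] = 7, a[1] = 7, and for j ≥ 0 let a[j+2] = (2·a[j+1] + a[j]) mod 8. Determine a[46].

5

Computing terms: a[0] = 7,  a[1] = 7,  a[2] = 5,  a[3] = 1,  a[4] = 7,  a[5] = 7.
The sequence repeats with period 4.
(46 - 0) mod 4 = 2, so a[46] = a[2] = 5.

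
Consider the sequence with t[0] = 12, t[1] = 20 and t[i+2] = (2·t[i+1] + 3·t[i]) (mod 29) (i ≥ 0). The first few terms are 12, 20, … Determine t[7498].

6

We have t[0] = 12; t[1] = 20; t[2] = 18; t[3] = 9; t[4] = 14; t[5] = 26; t[6] = 7; t[7] = 5; t[8] = 2; t[9] = 19; t[10] = 15; t[11] = 0; t[12] = 16; t[13] = 3; t[14] = 25; t[15] = 1; t[16] = 19; t[17] = 12; t[18] = 23; t[19] = 24; t[20] = 1; t[21] = 16; t[22] = 6; t[23] = 2; t[24] = 22; t[25] = 21; t[26] = 21; t[27] = 18; t[28] = 12; t[29] = 20.
The sequence repeats with period 28.
(7498 - 0) mod 28 = 22, so t[7498] = t[22] = 6.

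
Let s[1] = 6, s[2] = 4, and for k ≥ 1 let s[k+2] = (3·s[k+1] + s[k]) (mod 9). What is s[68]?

We have s[1] = 6,  s[2] = 4,  s[3] = 0,  s[4] = 4,  s[5] = 3,  s[6] = 4,  s[7] = 6,  s[8] = 4.
Since (s[7], s[8]) = (s[1], s[2]) = (6, 4) (two consecutive terms determine the rest), the sequence is periodic with period 6.
So s[68] = s[1 + ((68-1) mod 6)] = s[2] = 4.

4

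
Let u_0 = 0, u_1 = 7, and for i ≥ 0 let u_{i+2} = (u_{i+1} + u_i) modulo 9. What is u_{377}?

1

We have u_0 = 0, u_1 = 7, u_2 = 7, u_3 = 5, u_4 = 3, u_5 = 8, u_6 = 2, u_7 = 1, u_8 = 3, u_9 = 4, u_{10} = 7, u_{11} = 2, u_{12} = 0, u_{13} = 2, u_{14} = 2, u_{15} = 4, u_{16} = 6, u_{17} = 1, u_{18} = 7, u_{19} = 8, u_{20} = 6, u_{21} = 5, u_{22} = 2, u_{23} = 7, u_{24} = 0, u_{25} = 7.
The sequence repeats with period 24.
(377 - 0) mod 24 = 17, so u_{377} = u_{17} = 1.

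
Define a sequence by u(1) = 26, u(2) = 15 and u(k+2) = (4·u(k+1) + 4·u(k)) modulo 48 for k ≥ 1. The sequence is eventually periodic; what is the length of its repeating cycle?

8

Computing terms: u(1) = 26,  u(2) = 15,  u(3) = 20,  u(4) = 44,  u(5) = 16,  u(6) = 0,  u(7) = 16,  u(8) = 16,  u(9) = 32,  u(10) = 0,  u(11) = 32,  u(12) = 32,  u(13) = 16,  u(14) = 0.
Since (u(13), u(14)) = (u(5), u(6)) = (16, 0) (two consecutive terms determine the rest), the sequence is eventually periodic: after a pre-period of length 4 it cycles with period 8.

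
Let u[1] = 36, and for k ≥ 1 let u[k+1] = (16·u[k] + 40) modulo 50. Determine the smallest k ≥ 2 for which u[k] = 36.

6

u[1] = 36,  u[2] = 16,  u[3] = 46,  u[4] = 26,  u[5] = 6,  u[6] = 36.
The sequence repeats with period 5.
The value 36 next appears (with k ≥ 2) at u[6].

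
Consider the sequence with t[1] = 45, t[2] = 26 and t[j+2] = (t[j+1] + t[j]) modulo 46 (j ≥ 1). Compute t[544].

We have t[1] = 45,  t[2] = 26,  t[3] = 25,  t[4] = 5,  t[5] = 30,  t[6] = 35,  t[7] = 19,  t[8] = 8,  t[9] = 27,  t[10] = 35,  t[11] = 16,  t[12] = 5,  t[13] = 21,  t[14] = 26,  t[15] = 1,  t[16] = 27,  t[17] = 28,  t[18] = 9,  t[19] = 37,  t[20] = 0,  t[21] = 37,  t[22] = 37,  t[23] = 28,  t[24] = 19,  t[25] = 1,  t[26] = 20,  t[27] = 21,  t[28] = 41,  t[29] = 16,  t[30] = 11,  t[31] = 27,  t[32] = 38,  t[33] = 19,  t[34] = 11,  t[35] = 30,  t[36] = 41,  t[37] = 25,  t[38] = 20,  t[39] = 45,  t[40] = 19,  t[41] = 18,  t[42] = 37,  t[43] = 9,  t[44] = 0,  t[45] = 9,  t[46] = 9,  t[47] = 18,  t[48] = 27,  t[49] = 45,  t[50] = 26.
The sequence repeats with period 48.
So t[544] = t[1 + ((544-1) mod 48)] = t[16] = 27.

27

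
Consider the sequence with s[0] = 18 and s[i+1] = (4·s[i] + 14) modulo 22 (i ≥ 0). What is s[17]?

6

Listing terms: s[0] = 18, s[1] = 20, s[2] = 6, s[3] = 16, s[4] = 12, s[5] = 18.
Since s[5] = s[0] = 18, the sequence is periodic with period 5.
(17 - 0) mod 5 = 2, so s[17] = s[2] = 6.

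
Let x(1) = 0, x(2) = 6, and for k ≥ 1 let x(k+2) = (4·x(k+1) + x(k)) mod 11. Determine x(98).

3

We have x(1) = 0; x(2) = 6; x(3) = 2; x(4) = 3; x(5) = 3; x(6) = 4; x(7) = 8; x(8) = 3; x(9) = 9; x(10) = 6; x(11) = 0; x(12) = 6.
Since (x(11), x(12)) = (x(1), x(2)) = (0, 6) (two consecutive terms determine the rest), the sequence is periodic with period 10.
So x(98) = x(1 + ((98-1) mod 10)) = x(8) = 3.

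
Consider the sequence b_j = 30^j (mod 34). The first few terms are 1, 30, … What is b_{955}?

4

We have b_0 = 1; b_1 = 30; b_2 = 16; b_3 = 4; b_4 = 18; b_5 = 30.
Since b_5 = b_1 = 30, the sequence is eventually periodic: after a pre-period of length 1 it cycles with period 4.
For j ≥ 1, b_j depends only on (j - 1) mod 4. (955 - 1) mod 4 = 2, so b_{955} = b_3 = 4.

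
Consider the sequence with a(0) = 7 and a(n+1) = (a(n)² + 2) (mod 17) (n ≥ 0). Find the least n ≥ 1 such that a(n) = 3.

6

We have a(0) = 7, a(1) = 0, a(2) = 2, a(3) = 6, a(4) = 4, a(5) = 1, a(6) = 3, a(7) = 11, a(8) = 4.
Since a(8) = a(4) = 4, the sequence is eventually periodic: after a pre-period of length 4 it cycles with period 4.
The value 3 first appears (with n ≥ 1) at a(6).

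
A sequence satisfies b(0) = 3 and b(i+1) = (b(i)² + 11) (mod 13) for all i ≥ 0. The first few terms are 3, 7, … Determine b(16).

b(0) = 3; b(1) = 7; b(2) = 8; b(3) = 10; b(4) = 7.
Since b(4) = b(1) = 7, the sequence is eventually periodic: after a pre-period of length 1 it cycles with period 3.
For i ≥ 1, b(i) depends only on (i - 1) mod 3. (16 - 1) mod 3 = 0, so b(16) = b(1) = 7.

7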